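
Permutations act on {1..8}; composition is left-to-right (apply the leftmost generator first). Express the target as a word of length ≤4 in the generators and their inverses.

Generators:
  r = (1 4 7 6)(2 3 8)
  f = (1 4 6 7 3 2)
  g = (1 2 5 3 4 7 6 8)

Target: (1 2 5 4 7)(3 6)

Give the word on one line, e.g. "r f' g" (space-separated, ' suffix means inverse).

g f' r'

  after g: (1 2 5 3 4 7 6 8)
  after f': (1 3)(2 5 7 4 6 8)
  after r': (1 2 5 4 7)(3 6)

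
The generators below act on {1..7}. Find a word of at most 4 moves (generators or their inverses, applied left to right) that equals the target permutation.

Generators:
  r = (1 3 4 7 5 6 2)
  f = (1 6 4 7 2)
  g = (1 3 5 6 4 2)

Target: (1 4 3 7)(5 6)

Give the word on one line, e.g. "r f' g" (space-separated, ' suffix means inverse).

r' f' f'

  after r': (1 2 6 5 7 4 3)
  after f': (1 7 6 5 4 3 2)
  after f': (1 4 3 7)(5 6)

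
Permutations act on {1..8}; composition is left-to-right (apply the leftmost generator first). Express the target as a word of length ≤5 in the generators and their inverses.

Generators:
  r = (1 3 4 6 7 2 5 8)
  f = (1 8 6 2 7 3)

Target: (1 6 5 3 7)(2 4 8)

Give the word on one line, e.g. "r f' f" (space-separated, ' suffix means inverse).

f' r' f f

  after f': (1 3 7 2 6 8)
  after r': (2 4 3 6 5)
  after f: (1 8 6 5 7 3 2 4)
  after f: (1 6 5 3 7)(2 4 8)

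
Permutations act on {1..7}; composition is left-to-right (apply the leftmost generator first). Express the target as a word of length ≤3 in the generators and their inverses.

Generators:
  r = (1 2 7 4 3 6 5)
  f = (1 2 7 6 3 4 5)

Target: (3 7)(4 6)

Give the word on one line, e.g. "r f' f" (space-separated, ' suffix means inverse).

r f'

  after r: (1 2 7 4 3 6 5)
  after f': (3 7)(4 6)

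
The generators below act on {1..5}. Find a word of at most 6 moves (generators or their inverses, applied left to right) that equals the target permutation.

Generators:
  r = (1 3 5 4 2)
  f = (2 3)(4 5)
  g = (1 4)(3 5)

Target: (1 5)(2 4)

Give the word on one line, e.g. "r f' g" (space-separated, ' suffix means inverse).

  after r': (1 2 4 5 3)
  after f': (1 3)(2 5)
  after g: (1 5 2 3 4)
  after r: (1 4 3 2 5)
  after f': (1 5)(2 4)

r' f' g r f'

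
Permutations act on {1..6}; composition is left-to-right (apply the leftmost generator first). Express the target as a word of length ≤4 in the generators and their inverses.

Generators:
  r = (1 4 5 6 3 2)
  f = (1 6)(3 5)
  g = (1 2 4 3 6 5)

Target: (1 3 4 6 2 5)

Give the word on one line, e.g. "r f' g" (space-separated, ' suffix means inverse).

  after f': (1 6)(3 5)
  after r': (1 5 6 2 3 4)
  after f: (1 3 4 6 2 5)

f' r' f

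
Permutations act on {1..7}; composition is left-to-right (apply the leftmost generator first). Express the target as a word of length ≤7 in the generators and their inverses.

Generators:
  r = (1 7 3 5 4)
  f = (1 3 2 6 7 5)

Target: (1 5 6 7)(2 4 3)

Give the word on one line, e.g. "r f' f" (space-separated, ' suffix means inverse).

  after f: (1 3 2 6 7 5)
  after f: (1 2 7)(3 6 5)
  after r': (1 2)(3 6)(4 5 7)
  after f': (1 3 2 5 6)(4 7)
  after r: (1 5 6 7)(2 4 3)

f f r' f' r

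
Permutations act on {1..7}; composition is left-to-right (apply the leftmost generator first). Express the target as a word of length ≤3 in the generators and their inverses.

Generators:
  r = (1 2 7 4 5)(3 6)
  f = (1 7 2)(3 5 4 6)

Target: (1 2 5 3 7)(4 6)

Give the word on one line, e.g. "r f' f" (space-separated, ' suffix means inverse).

f' f' r'

  after f': (1 2 7)(3 6 4 5)
  after f': (1 7 2)(3 4)(5 6)
  after r': (1 2 5 3 7)(4 6)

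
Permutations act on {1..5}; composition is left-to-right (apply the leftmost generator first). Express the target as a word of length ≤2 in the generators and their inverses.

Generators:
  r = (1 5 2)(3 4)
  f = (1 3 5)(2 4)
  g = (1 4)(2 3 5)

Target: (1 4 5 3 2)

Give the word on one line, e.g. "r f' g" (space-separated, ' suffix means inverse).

  after r': (1 2 5)(3 4)
  after f: (1 4 5 3 2)

r' f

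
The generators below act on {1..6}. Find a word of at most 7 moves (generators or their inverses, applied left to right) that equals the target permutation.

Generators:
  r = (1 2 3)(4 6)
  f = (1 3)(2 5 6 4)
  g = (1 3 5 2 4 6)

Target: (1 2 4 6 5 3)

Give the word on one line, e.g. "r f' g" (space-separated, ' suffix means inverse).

  after f': (1 3)(2 4 6 5)
  after f': (2 6)(4 5)
  after f': (1 3)(2 5 6 4)
  after g: (1 5)
  after f': (1 2 4 6 5 3)

f' f' f' g f'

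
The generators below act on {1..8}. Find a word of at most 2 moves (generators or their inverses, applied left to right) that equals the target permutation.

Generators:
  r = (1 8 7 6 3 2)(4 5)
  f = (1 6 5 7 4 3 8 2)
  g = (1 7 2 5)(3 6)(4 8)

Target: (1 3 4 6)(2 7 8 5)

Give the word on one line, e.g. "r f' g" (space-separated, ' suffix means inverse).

f g

  after f: (1 6 5 7 4 3 8 2)
  after g: (1 3 4 6)(2 7 8 5)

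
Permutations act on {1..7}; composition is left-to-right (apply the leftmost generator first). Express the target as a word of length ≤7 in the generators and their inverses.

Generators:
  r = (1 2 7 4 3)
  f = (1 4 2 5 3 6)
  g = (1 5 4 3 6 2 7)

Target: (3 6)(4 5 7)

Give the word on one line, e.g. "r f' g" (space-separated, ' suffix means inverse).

  after f: (1 4 2 5 3 6)
  after r: (1 3 6 2 5)(4 7)
  after f: (1 6 5 4 7 2 3)
  after r': (1 6 5 7)(2 4)
  after f: (3 6)(4 5 7)

f r f r' f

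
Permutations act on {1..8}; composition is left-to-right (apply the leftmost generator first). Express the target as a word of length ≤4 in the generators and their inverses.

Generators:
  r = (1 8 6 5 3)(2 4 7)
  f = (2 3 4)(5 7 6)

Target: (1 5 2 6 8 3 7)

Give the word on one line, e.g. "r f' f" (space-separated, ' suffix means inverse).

f r' r'

  after f: (2 3 4)(5 7 6)
  after r': (1 3 2 5 4 7 8)
  after r': (1 5 2 6 8 3 7)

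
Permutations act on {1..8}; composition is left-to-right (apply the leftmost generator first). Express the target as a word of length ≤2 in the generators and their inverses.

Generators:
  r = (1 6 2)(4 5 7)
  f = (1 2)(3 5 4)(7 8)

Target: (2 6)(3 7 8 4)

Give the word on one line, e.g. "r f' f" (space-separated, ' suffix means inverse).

f r

  after f: (1 2)(3 5 4)(7 8)
  after r: (2 6)(3 7 8 4)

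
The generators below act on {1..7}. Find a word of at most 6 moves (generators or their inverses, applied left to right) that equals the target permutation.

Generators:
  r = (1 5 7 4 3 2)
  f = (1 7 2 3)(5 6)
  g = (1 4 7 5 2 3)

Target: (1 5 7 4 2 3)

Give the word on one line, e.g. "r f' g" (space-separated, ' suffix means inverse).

  after r': (1 2 3 4 7 5)
  after g: (1 3 7 2)(4 5)
  after f': (1 2 3)(4 6 5)
  after f': (1 7)(4 5)
  after g: (1 5 7 4 2 3)

r' g f' f' g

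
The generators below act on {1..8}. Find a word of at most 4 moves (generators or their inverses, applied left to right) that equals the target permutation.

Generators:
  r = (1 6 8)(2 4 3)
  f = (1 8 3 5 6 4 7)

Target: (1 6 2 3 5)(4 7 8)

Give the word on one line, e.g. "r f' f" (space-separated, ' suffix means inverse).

f r'

  after f: (1 8 3 5 6 4 7)
  after r': (1 6 2 3 5)(4 7 8)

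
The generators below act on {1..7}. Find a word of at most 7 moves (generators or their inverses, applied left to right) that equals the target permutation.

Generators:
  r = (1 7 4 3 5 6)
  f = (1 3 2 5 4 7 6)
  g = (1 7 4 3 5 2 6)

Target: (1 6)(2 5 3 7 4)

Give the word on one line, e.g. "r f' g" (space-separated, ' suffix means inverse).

r' g' f g g

  after r': (1 6 5 3 4 7)
  after g': (1 2 5 4)(3 7 6)
  after f: (1 5 7)(2 4 3 6)
  after g: (1 2 3)(4 5)
  after g: (1 6)(2 5 3 7 4)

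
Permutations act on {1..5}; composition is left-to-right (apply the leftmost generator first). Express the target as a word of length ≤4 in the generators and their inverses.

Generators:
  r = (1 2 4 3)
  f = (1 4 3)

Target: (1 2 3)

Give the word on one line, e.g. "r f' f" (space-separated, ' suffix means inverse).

f' r r

  after f': (1 3 4)
  after r: (2 4)
  after r: (1 2 3)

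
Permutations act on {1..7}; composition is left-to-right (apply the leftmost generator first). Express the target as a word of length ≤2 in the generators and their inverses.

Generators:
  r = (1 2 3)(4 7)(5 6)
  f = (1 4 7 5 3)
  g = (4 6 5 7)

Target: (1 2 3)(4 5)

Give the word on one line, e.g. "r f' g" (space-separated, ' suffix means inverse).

g r

  after g: (4 6 5 7)
  after r: (1 2 3)(4 5)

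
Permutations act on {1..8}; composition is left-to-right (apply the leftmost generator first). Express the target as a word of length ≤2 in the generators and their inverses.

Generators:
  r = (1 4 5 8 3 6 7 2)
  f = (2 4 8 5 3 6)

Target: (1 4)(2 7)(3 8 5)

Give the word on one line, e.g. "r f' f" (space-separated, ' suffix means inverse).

f' r

  after f': (2 6 3 5 8 4)
  after r: (1 4)(2 7)(3 8 5)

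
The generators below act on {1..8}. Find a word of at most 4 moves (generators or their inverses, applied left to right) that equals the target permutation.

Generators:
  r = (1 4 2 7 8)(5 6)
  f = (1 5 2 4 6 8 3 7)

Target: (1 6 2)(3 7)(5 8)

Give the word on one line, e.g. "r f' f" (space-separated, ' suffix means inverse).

  after r: (1 4 2 7 8)(5 6)
  after f: (1 6 2)(3 7)(5 8)

r f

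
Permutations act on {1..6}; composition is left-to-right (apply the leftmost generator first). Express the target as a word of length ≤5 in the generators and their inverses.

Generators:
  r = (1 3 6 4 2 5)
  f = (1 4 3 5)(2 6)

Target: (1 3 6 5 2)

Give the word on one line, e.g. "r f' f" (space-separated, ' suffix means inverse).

f r f r'

  after f: (1 4 3 5)(2 6)
  after r: (1 2 4 6 5 3)
  after f: (1 6)(2 3 4)
  after r': (1 3 6 5 2)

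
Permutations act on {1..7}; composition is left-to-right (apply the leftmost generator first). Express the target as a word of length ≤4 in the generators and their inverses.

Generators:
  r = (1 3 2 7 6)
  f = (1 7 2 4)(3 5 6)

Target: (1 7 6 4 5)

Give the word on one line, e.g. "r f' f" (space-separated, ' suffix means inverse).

  after f: (1 7 2 4)(3 5 6)
  after r': (1 2 4 6)(3 5 7)
  after f': (1 7 6 4 5)

f r' f'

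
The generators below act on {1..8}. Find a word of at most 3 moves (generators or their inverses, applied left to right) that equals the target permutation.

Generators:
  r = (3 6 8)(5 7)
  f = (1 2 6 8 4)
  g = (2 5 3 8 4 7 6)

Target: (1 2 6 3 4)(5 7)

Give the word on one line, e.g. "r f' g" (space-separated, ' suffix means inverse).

  after r': (3 8 6)(5 7)
  after f: (1 2 6 3 4)(5 7)

r' f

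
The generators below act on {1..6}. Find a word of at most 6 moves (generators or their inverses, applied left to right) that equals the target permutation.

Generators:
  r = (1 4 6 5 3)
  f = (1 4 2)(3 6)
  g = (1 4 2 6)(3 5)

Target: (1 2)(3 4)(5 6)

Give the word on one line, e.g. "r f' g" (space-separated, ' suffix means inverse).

  after f': (1 2 4)(3 6)
  after g': (1 4 6 5 3 2)
  after r: (1 6 3 2 4 5)
  after g': (1 2)(3 4)(5 6)

f' g' r g'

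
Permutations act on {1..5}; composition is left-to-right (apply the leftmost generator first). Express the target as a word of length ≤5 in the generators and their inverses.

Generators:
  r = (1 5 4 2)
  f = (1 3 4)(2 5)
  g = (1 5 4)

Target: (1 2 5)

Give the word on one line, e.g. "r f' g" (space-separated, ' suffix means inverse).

  after r: (1 5 4 2)
  after g': (2 4)
  after r': (1 2 5)

r g' r'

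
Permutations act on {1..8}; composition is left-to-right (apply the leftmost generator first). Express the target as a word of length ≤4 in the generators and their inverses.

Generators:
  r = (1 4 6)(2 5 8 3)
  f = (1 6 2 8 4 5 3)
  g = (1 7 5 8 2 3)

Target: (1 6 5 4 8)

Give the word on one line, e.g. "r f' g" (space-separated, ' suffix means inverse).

r' f' r'

  after r': (1 6 4)(2 3 8 5)
  after f': (2 5 6 8 4 3)
  after r': (1 6 5 4 8)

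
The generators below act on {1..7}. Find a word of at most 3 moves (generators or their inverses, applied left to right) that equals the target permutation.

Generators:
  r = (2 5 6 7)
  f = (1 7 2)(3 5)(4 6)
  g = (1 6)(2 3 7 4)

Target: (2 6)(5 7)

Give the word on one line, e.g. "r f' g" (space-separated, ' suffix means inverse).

  after r': (2 7 6 5)
  after r': (2 6)(5 7)

r' r'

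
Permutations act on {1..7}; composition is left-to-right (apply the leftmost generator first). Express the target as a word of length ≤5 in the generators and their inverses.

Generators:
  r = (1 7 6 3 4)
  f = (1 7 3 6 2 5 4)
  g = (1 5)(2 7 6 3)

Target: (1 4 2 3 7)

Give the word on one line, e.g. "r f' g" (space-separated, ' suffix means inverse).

g' f f g f

  after g': (1 5)(2 3 6 7)
  after f: (1 4)(2 6 3)(5 7)
  after f: (3 5)(4 7)
  after g: (1 5 2 7 4 6 3)
  after f: (1 4 2 3 7)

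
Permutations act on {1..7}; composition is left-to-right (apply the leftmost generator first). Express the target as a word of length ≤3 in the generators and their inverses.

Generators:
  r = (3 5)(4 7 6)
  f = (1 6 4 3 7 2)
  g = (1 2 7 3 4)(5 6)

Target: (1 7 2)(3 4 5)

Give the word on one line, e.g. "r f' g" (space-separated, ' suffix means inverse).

  after f: (1 6 4 3 7 2)
  after r': (1 7 2)(3 4 5)

f r'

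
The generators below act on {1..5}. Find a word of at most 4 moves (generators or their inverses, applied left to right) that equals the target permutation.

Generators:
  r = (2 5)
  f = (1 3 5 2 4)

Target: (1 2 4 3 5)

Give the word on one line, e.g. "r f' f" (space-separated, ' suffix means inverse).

r' f f r

  after r': (2 5)
  after f: (1 3 5 4)
  after f: (1 5)(2 4 3)
  after r: (1 2 4 3 5)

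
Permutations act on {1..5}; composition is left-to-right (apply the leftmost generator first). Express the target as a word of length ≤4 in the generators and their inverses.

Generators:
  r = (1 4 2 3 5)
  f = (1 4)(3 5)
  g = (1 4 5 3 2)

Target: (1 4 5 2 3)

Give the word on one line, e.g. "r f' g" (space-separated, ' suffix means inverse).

r' g' r' g

  after r': (1 5 3 2 4)
  after g': (1 4 2)
  after r': (2 5 3)
  after g: (1 4 5 2 3)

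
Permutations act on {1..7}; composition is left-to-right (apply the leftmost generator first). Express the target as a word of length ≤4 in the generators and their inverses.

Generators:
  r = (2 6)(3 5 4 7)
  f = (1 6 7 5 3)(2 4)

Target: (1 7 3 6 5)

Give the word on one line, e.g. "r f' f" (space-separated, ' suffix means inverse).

  after f: (1 6 7 5 3)(2 4)
  after f: (1 7 3 6 5)

f f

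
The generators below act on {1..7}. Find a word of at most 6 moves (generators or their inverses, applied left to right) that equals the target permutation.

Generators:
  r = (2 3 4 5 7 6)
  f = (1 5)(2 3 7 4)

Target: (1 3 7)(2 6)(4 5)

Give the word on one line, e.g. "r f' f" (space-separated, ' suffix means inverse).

  after f: (1 5)(2 3 7 4)
  after r: (1 7 5)(2 4 3 6)
  after f: (1 4 7)(3 6)
  after r': (1 3 7)(2 6)(4 5)

f r f r'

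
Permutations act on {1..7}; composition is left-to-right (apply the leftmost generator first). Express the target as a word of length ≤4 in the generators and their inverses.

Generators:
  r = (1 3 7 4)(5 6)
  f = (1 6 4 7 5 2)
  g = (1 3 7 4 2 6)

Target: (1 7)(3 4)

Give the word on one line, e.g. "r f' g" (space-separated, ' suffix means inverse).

  after r: (1 3 7 4)(5 6)
  after r: (1 7)(3 4)

r r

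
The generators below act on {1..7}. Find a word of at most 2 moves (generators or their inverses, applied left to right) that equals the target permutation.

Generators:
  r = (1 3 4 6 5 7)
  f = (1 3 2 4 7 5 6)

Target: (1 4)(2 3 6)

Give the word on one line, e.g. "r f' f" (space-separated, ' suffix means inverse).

r' f'

  after r': (1 7 5 6 4 3)
  after f': (1 4)(2 3 6)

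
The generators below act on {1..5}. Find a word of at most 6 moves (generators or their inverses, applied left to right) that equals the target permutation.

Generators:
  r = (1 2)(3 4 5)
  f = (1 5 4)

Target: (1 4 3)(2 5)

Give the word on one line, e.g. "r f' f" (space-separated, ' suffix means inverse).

  after r': (1 2)(3 5 4)
  after f': (1 2 4 3)
  after r': (2 3)(4 5)
  after f: (1 5)(2 3)
  after r': (1 4 3)(2 5)

r' f' r' f r'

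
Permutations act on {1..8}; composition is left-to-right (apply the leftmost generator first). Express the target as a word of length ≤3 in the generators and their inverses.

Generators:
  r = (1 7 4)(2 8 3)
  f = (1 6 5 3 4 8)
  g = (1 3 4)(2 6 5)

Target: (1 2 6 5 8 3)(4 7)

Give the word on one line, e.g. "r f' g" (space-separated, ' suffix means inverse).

g r

  after g: (1 3 4)(2 6 5)
  after r: (1 2 6 5 8 3)(4 7)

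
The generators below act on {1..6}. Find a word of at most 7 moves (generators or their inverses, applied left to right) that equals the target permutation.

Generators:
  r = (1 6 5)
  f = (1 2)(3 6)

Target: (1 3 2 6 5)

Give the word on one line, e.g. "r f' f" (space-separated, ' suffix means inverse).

r' f' r' f r'

  after r': (1 5 6)
  after f': (1 5 3 6 2)
  after r': (1 6 2 5 3)
  after f: (1 3 2 5 6)
  after r': (1 3 2 6 5)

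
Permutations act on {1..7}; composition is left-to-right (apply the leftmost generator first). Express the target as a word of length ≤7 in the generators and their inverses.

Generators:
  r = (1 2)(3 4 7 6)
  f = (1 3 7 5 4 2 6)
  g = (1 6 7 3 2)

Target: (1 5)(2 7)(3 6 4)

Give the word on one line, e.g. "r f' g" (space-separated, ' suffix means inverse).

  after r': (1 2)(3 6 7 4)
  after f: (1 6 5 4 7 2 3)
  after g: (1 7)(3 6 5 4)
  after f: (1 5 2 6 4 7 3)
  after g: (1 5)(2 7)(3 6 4)

r' f g f g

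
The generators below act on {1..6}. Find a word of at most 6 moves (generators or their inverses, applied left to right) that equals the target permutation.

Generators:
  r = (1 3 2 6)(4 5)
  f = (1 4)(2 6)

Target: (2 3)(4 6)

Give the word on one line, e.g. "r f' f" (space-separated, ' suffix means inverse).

  after f': (1 4)(2 6)
  after r': (1 5 4 6 3)
  after r': (1 4 2 3 6)
  after f': (2 3)(4 6)

f' r' r' f'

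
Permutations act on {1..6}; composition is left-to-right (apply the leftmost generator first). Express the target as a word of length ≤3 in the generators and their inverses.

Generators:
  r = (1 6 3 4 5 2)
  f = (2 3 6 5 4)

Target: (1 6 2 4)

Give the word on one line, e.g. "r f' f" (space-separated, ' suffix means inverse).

  after f: (2 3 6 5 4)
  after r: (1 6 2 4)

f r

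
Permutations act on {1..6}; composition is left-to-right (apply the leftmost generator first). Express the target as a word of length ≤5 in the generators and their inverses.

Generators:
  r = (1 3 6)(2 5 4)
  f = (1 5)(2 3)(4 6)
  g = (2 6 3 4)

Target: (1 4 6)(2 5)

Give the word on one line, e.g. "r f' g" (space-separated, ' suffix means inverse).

  after f: (1 5)(2 3)(4 6)
  after r': (1 2)(3 4)(5 6)
  after g: (1 6 5 3 2)
  after f': (1 4 6)(2 5)

f r' g f'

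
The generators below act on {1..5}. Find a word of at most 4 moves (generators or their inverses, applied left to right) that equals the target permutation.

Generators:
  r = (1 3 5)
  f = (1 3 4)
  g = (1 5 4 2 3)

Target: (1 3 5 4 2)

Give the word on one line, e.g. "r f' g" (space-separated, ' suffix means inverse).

  after g: (1 5 4 2 3)
  after r': (1 3 5 4 2)

g r'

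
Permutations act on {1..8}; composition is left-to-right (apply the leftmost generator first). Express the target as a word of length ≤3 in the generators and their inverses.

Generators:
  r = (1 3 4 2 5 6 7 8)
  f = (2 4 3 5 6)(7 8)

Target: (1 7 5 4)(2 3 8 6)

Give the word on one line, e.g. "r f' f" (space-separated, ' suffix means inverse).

r' r'

  after r': (1 8 7 6 5 2 4 3)
  after r': (1 7 5 4)(2 3 8 6)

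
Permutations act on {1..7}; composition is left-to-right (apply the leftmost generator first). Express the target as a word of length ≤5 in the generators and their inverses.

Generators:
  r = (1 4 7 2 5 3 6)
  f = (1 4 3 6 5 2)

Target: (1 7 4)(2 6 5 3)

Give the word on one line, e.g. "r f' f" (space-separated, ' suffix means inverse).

r f' f' r' f'

  after r: (1 4 7 2 5 3 6)
  after f': (2 6)(4 7 5)
  after f': (1 2 3 4 7 6 5)
  after r': (1 7 3)(2 5 6)
  after f': (1 7 4)(2 6 5 3)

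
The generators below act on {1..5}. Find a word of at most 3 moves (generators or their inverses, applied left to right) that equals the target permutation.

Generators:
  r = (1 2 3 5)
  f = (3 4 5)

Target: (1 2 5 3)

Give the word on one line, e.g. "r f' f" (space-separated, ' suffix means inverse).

f' r f'

  after f': (3 5 4)
  after r: (1 2 3)(4 5)
  after f': (1 2 5 3)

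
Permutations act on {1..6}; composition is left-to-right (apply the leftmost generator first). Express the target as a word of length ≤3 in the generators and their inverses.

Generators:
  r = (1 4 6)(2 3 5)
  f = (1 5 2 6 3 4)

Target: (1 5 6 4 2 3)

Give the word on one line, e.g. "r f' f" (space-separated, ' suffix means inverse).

r' f r

  after r': (1 6 4)(2 5 3)
  after f: (1 3 6)(4 5)
  after r: (1 5 6 4 2 3)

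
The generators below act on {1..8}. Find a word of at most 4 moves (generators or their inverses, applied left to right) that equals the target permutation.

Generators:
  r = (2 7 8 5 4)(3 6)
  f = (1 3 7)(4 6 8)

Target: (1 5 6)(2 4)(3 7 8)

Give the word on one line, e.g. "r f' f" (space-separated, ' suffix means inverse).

  after r': (2 4 5 8 7)(3 6)
  after f': (1 7 2 8 3 4 5 6)
  after r: (1 8 6)(2 5 3)
  after r: (1 5 6)(2 4)(3 7 8)

r' f' r r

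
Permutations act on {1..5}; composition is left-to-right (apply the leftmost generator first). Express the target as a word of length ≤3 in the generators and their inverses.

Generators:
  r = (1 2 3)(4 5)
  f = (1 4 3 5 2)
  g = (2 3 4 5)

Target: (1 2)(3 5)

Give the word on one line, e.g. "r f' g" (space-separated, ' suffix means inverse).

r' g'

  after r': (1 3 2)(4 5)
  after g': (1 2)(3 5)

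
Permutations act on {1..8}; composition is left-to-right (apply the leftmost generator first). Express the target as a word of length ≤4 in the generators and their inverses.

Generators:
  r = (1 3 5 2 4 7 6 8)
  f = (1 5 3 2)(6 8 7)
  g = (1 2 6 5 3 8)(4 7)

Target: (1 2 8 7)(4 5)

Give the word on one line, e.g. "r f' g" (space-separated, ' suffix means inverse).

f r' f' r

  after f: (1 5 3 2)(6 8 7)
  after r': (1 3 5)(2 8 4)
  after f': (1 5 2 6 7 8 4 3)
  after r: (1 2 8 7)(4 5)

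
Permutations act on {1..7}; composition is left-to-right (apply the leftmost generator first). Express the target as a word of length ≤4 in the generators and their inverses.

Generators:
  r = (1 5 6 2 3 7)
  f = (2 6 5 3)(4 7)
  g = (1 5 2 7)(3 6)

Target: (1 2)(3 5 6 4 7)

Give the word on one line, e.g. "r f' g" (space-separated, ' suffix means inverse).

  after f': (2 3 5 6)(4 7)
  after g: (1 5 3 2 6 7 4)
  after f: (1 3 6 4)(2 5)
  after r': (1 2)(3 5 6 4 7)

f' g f r'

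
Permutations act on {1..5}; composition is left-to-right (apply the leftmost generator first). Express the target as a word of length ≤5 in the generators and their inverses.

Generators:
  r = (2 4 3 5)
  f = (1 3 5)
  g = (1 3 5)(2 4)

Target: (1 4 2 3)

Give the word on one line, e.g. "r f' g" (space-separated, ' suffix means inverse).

  after f: (1 3 5)
  after g: (1 5 3)(2 4)
  after r: (1 2 3)
  after g': (1 4 2)(3 5)
  after f: (1 4 2 3)

f g r g' f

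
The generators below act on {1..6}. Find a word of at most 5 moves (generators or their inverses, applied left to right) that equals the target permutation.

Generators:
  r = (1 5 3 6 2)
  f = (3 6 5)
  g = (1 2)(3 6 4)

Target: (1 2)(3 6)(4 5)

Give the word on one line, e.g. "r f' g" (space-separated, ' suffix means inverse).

  after f: (3 6 5)
  after g': (1 2)(4 6 5)
  after f': (1 2)(3 5 4)
  after f': (1 2)(3 6)(4 5)

f g' f' f'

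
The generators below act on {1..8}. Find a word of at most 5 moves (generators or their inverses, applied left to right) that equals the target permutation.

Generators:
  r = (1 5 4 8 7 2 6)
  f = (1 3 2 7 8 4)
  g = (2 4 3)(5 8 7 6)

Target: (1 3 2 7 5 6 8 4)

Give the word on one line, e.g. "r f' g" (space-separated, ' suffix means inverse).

g f' g

  after g: (2 4 3)(5 8 7 6)
  after f': (1 4)(2 8)(5 7 6)
  after g: (1 3 2 7 5 6 8 4)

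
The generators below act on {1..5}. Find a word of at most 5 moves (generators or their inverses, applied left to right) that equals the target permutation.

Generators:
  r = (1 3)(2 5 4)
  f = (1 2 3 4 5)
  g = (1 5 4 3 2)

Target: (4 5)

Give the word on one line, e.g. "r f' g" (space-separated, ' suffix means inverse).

g r' f'

  after g: (1 5 4 3 2)
  after r': (1 2 3 4)
  after f': (4 5)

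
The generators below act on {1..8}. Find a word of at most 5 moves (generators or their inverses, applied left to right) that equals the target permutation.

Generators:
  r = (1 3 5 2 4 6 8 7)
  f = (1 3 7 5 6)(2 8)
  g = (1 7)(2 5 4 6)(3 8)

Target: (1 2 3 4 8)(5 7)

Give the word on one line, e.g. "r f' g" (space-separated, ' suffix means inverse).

  after g': (1 7)(2 6 4 5)(3 8)
  after f: (1 5 8 7 3 2)(4 6)
  after r: (1 2 3 4 8)(5 7)

g' f r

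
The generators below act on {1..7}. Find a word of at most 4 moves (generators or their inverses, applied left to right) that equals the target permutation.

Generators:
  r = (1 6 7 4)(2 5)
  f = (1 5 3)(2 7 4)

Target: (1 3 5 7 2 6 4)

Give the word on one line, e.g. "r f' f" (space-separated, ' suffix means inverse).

  after f': (1 3 5)(2 4 7)
  after r: (1 3 2)(5 6 7)
  after r: (1 3 5 7 2 6 4)

f' r r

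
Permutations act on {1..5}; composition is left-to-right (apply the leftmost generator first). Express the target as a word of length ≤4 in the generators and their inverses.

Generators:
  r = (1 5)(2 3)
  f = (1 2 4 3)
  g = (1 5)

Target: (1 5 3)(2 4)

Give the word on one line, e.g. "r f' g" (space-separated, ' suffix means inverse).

  after r: (1 5)(2 3)
  after f': (1 5 3)(2 4)

r f'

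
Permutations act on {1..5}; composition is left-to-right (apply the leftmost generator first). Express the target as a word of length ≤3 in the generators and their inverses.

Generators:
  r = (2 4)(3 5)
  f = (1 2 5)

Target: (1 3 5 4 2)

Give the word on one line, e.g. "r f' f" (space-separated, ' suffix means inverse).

  after f': (1 5 2)
  after r: (1 3 5 4 2)

f' r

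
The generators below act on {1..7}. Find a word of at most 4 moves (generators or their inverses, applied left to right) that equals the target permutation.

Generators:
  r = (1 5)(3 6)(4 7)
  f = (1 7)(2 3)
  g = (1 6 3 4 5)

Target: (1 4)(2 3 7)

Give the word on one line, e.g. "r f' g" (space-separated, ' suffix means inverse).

  after r': (1 5)(3 6)(4 7)
  after g': (1 4 7 3)
  after f: (1 4)(2 3 7)

r' g' f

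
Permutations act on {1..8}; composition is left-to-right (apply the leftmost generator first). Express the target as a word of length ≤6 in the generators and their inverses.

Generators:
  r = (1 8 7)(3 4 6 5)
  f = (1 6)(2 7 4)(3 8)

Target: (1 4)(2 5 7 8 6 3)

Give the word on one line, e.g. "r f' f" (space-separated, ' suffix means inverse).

f' f' r f r

  after f': (1 6)(2 4 7)(3 8)
  after f': (2 7 4)
  after r: (1 8 7 6 5 3 4 2)
  after f: (1 3 2 6 5 8 4 7)
  after r: (1 4)(2 5 7 8 6 3)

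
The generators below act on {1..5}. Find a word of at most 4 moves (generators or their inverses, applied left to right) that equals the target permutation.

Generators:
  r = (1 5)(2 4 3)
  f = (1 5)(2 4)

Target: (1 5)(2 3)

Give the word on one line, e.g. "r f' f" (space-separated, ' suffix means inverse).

  after f: (1 5)(2 4)
  after r': (3 4)
  after r': (1 5)(2 3)

f r' r'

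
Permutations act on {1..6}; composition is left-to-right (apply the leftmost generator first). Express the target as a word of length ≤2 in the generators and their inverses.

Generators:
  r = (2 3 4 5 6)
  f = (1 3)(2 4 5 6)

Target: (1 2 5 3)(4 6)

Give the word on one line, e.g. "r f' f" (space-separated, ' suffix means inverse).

  after f': (1 3)(2 6 5 4)
  after r': (1 2 5 3)(4 6)

f' r'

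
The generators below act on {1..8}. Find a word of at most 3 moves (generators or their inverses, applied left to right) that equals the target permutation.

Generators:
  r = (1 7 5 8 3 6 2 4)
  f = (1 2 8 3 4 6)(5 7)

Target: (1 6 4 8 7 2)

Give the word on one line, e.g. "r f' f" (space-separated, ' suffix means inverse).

  after r': (1 4 2 6 3 8 5 7)
  after f: (1 6 4 8 7 2)

r' f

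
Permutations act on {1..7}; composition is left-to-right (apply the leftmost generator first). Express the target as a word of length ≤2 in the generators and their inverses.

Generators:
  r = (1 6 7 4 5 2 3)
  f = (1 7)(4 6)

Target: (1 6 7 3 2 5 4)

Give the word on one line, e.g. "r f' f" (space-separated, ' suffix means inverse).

f r'

  after f: (1 7)(4 6)
  after r': (1 6 7 3 2 5 4)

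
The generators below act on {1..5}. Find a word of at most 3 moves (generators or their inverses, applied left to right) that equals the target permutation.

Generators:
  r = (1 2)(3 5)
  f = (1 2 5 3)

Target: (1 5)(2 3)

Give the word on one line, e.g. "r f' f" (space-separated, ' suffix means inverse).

f' f'

  after f': (1 3 5 2)
  after f': (1 5)(2 3)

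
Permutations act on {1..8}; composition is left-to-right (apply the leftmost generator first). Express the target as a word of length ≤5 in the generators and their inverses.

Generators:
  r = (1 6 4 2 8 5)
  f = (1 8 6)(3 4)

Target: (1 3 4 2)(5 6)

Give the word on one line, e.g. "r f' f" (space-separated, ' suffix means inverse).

f f r f'

  after f: (1 8 6)(3 4)
  after f: (1 6 8)
  after r: (1 4 2 8 6 5)
  after f': (1 3 4 2)(5 6)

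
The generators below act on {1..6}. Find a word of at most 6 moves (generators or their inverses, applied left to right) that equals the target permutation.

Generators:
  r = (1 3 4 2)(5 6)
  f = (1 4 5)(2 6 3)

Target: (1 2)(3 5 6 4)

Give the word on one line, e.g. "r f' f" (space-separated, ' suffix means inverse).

  after r': (1 2 4 3)(5 6)
  after f: (1 6)(2 5 3 4)
  after r: (1 5 4)(2 6 3)
  after f: (2 3 6)
  after r': (1 2)(3 5 6 4)

r' f r f r'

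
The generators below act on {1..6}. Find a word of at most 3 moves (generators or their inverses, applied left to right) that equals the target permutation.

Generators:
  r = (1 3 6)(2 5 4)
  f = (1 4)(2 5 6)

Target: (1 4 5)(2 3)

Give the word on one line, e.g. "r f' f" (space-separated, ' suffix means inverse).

  after r': (1 6 3)(2 4 5)
  after f': (1 5 6 3 4 2)
  after r: (1 4 5)(2 3)

r' f' r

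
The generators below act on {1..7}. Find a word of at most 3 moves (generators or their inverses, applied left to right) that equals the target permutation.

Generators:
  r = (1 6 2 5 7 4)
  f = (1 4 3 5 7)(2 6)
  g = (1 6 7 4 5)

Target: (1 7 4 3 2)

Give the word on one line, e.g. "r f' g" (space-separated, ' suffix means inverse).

f r'

  after f: (1 4 3 5 7)(2 6)
  after r': (1 7 4 3 2)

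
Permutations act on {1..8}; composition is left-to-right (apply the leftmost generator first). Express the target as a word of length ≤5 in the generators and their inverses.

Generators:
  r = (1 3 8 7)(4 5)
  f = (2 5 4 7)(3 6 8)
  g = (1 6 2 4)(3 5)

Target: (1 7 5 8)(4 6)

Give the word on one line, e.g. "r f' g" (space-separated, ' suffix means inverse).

f' g' f

  after f': (2 7 4 5)(3 8 6)
  after g': (1 4 3 8)(2 7)(5 6)
  after f: (1 7 5 8)(4 6)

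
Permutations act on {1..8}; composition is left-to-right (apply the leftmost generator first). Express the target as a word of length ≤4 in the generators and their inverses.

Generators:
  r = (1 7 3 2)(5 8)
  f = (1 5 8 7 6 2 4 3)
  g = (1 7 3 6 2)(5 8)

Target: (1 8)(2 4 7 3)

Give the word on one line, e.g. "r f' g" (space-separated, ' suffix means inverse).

  after f: (1 5 8 7 6 2 4 3)
  after g': (1 8)(2 4 7 3)

f g'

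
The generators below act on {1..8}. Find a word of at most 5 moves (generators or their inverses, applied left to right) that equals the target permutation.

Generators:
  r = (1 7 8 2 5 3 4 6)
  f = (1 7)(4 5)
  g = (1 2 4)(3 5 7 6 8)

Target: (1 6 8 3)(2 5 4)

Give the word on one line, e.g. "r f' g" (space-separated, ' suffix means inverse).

  after g': (1 4 2)(3 8 6 7 5)
  after g': (1 2 4)(3 6 5 8 7)
  after f: (1 2 5 8)(3 6 4 7)
  after g': (2 3 7 8 4 5 6)
  after r': (1 6 8 3)(2 5 4)

g' g' f g' r'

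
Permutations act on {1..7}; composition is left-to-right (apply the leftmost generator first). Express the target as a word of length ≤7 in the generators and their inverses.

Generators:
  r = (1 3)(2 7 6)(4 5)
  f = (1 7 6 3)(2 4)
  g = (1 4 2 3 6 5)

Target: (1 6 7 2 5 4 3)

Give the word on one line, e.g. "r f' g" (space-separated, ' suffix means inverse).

g' f' g' r' f

  after g': (1 5 6 3 2 4)
  after f': (1 5 7)(3 4)
  after g': (1 6 3)(2 4)(5 7)
  after r': (1 7 4 6)(2 5)
  after f: (1 6 7 2 5 4 3)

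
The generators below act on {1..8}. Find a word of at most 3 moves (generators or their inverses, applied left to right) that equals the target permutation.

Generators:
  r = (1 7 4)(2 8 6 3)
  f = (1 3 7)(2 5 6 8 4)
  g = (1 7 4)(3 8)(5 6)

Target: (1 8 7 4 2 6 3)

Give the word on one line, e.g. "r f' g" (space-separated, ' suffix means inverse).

f g'

  after f: (1 3 7)(2 5 6 8 4)
  after g': (1 8 7 4 2 6 3)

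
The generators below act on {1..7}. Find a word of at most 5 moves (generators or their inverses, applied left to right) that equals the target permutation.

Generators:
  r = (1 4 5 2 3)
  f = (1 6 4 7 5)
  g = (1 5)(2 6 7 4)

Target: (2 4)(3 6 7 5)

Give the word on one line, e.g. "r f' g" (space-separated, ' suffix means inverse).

r' g r

  after r': (1 3 2 5 4)
  after g: (1 3 6 7 4 5 2)
  after r: (2 4)(3 6 7 5)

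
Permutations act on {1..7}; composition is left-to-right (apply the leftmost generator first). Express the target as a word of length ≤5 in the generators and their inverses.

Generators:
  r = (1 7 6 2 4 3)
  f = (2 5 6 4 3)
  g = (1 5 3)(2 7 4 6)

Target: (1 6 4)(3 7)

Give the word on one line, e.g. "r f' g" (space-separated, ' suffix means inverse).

f g f

  after f: (2 5 6 4 3)
  after g: (1 5 2 3 7 4)
  after f: (1 6 4)(3 7)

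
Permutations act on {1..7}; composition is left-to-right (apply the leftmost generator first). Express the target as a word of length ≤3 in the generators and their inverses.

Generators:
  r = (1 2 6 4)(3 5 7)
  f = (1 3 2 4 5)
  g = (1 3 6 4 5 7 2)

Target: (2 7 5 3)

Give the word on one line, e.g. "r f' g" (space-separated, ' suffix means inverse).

r' f' g

  after r': (1 4 6 2)(3 7 5)
  after f': (1 2 5)(3 7 4 6)
  after g: (2 7 5 3)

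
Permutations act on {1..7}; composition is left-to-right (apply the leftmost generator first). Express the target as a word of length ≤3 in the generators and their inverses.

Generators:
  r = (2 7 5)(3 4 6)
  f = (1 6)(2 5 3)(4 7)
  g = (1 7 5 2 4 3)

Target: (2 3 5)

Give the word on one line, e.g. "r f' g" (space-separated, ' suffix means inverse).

  after f: (1 6)(2 5 3)(4 7)
  after f: (2 3 5)

f f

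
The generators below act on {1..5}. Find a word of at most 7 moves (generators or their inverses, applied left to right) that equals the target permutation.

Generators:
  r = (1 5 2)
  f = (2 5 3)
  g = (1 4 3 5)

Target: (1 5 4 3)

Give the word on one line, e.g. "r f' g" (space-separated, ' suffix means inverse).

  after f': (2 3 5)
  after f': (2 5 3)
  after g': (1 5 4)(2 3)
  after r: (1 2 3)(4 5)
  after f: (1 5 4 3)

f' f' g' r f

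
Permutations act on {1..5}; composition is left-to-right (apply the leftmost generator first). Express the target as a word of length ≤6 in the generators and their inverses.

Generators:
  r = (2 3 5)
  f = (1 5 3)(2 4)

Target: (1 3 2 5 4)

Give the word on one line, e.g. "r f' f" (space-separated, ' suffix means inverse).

f r r f' r'

  after f: (1 5 3)(2 4)
  after r: (1 2 4 3)
  after r: (1 3)(2 4 5)
  after f': (1 5 4)
  after r': (1 3 2 5 4)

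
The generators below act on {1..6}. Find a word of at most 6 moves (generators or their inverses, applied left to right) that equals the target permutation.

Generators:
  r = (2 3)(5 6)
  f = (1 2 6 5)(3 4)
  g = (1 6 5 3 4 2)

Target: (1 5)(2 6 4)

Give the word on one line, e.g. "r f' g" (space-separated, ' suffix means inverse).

  after g': (1 2 4 3 5 6)
  after r: (1 3 6)(2 4)
  after g': (1 5 6 2 3)
  after g': (1 6 4 3 2 5)
  after r': (1 5)(2 6 4)

g' r g' g' r'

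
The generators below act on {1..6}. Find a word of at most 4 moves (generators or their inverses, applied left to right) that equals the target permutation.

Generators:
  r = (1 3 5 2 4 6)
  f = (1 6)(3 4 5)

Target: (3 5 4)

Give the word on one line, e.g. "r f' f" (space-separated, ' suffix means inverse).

f f

  after f: (1 6)(3 4 5)
  after f: (3 5 4)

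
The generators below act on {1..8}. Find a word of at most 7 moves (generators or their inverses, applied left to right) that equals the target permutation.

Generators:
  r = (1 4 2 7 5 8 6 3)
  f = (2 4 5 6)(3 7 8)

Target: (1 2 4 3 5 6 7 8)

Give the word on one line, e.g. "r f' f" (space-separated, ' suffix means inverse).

f' r r f r

  after f': (2 6 5 4)(3 8 7)
  after r: (1 4 7)(2 3 6 8 5)
  after r: (1 2)(4 5 7)
  after f: (1 4 6 2)(3 7 5 8)
  after r: (1 2 4 3 5 6 7 8)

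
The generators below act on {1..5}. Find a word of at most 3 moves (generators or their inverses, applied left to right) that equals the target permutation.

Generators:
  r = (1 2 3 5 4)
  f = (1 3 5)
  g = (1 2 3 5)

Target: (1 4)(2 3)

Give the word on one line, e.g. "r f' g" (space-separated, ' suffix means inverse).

  after f': (1 5 3)
  after r: (1 4)(2 3)

f' r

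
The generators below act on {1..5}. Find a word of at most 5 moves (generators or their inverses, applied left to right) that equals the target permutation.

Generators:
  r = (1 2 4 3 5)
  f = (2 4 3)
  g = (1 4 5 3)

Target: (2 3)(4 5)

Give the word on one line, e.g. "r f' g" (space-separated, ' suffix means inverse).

  after g: (1 4 5 3)
  after g: (1 5)(3 4)
  after r: (2 4 5)
  after f: (2 3)(4 5)

g g r f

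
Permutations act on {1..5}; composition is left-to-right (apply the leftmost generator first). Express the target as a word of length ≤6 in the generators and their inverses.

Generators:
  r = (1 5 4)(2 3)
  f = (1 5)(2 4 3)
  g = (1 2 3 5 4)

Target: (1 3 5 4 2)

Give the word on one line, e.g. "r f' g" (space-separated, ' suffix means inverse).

  after f': (1 5)(2 3 4)
  after r': (3 5 4)
  after r': (1 4 2 3)
  after r': (1 5)(3 4)
  after g': (1 3 5 4 2)

f' r' r' r' g'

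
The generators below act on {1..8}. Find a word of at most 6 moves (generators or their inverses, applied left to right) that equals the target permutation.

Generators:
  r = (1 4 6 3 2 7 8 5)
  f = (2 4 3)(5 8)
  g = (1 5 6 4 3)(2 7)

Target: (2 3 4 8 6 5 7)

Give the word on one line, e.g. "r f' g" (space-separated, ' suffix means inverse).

g' g' f g

  after g': (1 3 4 6 5)(2 7)
  after g': (1 4 5 3 6)
  after f: (1 3 6)(2 4 8 5)
  after g: (2 3 4 8 6 5 7)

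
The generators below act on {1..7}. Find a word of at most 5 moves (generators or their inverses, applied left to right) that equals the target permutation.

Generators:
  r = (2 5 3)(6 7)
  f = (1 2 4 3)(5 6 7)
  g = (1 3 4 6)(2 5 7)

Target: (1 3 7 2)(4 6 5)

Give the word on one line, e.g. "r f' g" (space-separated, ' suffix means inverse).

g f' g' g' f'

  after g: (1 3 4 6)(2 5 7)
  after f': (1 4 5 6 3 2 7)
  after g': (1 3 7 6)(2 5 4)
  after g': (3 5)(4 7)
  after f': (1 3 7 2)(4 6 5)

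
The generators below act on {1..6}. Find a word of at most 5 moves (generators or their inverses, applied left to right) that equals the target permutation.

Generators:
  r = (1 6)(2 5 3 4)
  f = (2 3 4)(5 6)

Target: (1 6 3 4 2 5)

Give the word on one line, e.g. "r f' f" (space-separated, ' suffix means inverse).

f f f r

  after f: (2 3 4)(5 6)
  after f: (2 4 3)
  after f: (5 6)
  after r: (1 6 3 4 2 5)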